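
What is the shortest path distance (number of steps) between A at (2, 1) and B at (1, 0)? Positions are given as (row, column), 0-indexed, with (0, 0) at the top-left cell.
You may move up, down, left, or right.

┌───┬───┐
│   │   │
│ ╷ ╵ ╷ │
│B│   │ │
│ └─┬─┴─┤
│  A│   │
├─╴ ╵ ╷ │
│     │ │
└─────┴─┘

Finding path from (2, 1) to (1, 0):
Path: (2,1) → (2,0) → (1,0)
Distance: 2 steps

Solution:

┌───┬───┐
│   │   │
│ ╷ ╵ ╷ │
│B│   │ │
│ └─┬─┴─┤
│↑ A│   │
├─╴ ╵ ╷ │
│     │ │
└─────┴─┘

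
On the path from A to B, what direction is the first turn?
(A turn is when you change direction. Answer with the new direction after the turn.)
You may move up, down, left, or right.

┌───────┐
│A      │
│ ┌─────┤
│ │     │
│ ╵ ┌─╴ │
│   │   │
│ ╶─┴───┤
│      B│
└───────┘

Directions: down, down, down, right, right, right
First turn direction: right

Solution:

┌───────┐
│A      │
│ ┌─────┤
│↓│     │
│ ╵ ┌─╴ │
│↓  │   │
│ ╶─┴───┤
│↳ → → B│
└───────┘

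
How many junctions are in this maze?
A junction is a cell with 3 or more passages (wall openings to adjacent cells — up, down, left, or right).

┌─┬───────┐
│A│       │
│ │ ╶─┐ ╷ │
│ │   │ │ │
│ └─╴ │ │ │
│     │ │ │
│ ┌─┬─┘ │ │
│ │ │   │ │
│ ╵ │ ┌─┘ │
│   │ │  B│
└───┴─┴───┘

Checking each cell for number of passages:

Junctions found (3+ passages):
  (0, 3): 3 passages
  (2, 0): 3 passages
Total junctions: 2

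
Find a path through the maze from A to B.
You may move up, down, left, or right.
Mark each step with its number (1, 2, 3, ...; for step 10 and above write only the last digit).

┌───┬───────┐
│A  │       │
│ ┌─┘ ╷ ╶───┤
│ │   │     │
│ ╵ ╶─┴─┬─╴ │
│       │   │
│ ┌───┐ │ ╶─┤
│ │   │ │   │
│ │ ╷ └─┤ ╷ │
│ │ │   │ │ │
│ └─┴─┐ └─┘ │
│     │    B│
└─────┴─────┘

Finding the shortest path through the maze:
Path length: 16 steps
Directions: down → down → right → up → right → up → right → down → right → right → down → left → down → right → down → down

Solution:

┌───┬───────┐
│A  │6 7    │
│ ┌─┘ ╷ ╶───┤
│1│4 5│8 9 0│
│ ╵ ╶─┴─┬─╴ │
│2 3    │2 1│
│ ┌───┐ │ ╶─┤
│ │   │ │3 4│
│ │ ╷ └─┤ ╷ │
│ │ │   │ │5│
│ └─┴─┐ └─┘ │
│     │    B│
└─────┴─────┘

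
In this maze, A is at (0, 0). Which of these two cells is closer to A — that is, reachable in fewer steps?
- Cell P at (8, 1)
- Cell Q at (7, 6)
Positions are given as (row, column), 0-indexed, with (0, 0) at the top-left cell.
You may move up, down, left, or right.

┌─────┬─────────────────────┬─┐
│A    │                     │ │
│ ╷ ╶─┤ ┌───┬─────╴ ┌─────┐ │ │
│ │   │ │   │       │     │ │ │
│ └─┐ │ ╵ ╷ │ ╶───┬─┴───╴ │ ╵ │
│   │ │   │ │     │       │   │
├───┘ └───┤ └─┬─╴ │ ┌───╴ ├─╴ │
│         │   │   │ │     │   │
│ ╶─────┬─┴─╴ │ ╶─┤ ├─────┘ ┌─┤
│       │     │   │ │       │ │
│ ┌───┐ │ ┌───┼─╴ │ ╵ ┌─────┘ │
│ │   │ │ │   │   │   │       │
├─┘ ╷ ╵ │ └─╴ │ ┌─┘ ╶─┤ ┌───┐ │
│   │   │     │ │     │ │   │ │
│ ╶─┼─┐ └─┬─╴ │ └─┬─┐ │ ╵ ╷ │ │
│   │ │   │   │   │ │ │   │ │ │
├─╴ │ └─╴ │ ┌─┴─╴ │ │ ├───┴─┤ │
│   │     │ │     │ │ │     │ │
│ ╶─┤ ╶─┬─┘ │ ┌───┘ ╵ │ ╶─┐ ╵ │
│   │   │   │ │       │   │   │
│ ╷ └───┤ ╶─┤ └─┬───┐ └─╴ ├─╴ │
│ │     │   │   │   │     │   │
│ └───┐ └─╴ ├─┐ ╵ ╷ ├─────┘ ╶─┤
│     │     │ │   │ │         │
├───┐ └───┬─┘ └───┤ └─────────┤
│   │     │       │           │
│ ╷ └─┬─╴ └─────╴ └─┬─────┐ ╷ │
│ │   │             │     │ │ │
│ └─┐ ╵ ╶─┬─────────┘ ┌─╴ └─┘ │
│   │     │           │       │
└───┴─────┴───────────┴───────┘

Shortest path A → P at (8, 1): 21 steps
Shortest path A → Q at (7, 6): 37 steps

P is closer (21 steps vs 37 steps).

Path to P:

┌─────┬─────────────────────┬─┐
│A ↓  │                     │ │
│ ╷ ╶─┤ ┌───┬─────╴ ┌─────┐ │ │
│ │↳ ↓│ │   │       │     │ │ │
│ └─┐ │ ╵ ╷ │ ╶───┬─┴───╴ │ ╵ │
│   │↓│   │ │     │       │   │
├───┘ └───┤ └─┬─╴ │ ┌───╴ ├─╴ │
│↓ ← ↲    │   │   │ │     │   │
│ ╶─────┬─┴─╴ │ ╶─┤ ├─────┘ ┌─┤
│↳ → → ↓│     │   │ │       │ │
│ ┌───┐ │ ┌───┼─╴ │ ╵ ┌─────┘ │
│ │↓ ↰│↓│ │   │   │   │       │
├─┘ ╷ ╵ │ └─╴ │ ┌─┘ ╶─┤ ┌───┐ │
│↓ ↲│↑ ↲│     │ │     │ │   │ │
│ ╶─┼─┐ └─┬─╴ │ └─┬─┐ │ ╵ ╷ │ │
│↳ ↓│ │   │   │   │ │ │   │ │ │
├─╴ │ └─╴ │ ┌─┴─╴ │ │ ├───┴─┤ │
│  P│     │ │     │ │ │     │ │
│ ╶─┤ ╶─┬─┘ │ ┌───┘ ╵ │ ╶─┐ ╵ │
│   │   │   │ │       │   │   │
│ ╷ └───┤ ╶─┤ └─┬───┐ └─╴ ├─╴ │
│ │     │   │   │   │     │   │
│ └───┐ └─╴ ├─┐ ╵ ╷ ├─────┘ ╶─┤
│     │     │ │   │ │         │
├───┐ └───┬─┘ └───┤ └─────────┤
│   │     │       │           │
│ ╷ └─┬─╴ └─────╴ └─┬─────┐ ╷ │
│ │   │             │     │ │ │
│ └─┐ ╵ ╶─┬─────────┘ ┌─╴ └─┘ │
│   │     │           │       │
└───┴─────┴───────────┴───────┘

Path to Q:

┌─────┬─────────────────────┬─┐
│A ↓  │                     │ │
│ ╷ ╶─┤ ┌───┬─────╴ ┌─────┐ │ │
│ │↳ ↓│ │   │       │     │ │ │
│ └─┐ │ ╵ ╷ │ ╶───┬─┴───╴ │ ╵ │
│   │↓│   │ │     │       │   │
├───┘ └───┤ └─┬─╴ │ ┌───╴ ├─╴ │
│↓ ← ↲    │   │   │ │     │   │
│ ╶─────┬─┴─╴ │ ╶─┤ ├─────┘ ┌─┤
│↳ → → ↓│     │   │ │       │ │
│ ┌───┐ │ ┌───┼─╴ │ ╵ ┌─────┘ │
│ │↓ ↰│↓│ │   │   │   │       │
├─┘ ╷ ╵ │ └─╴ │ ┌─┘ ╶─┤ ┌───┐ │
│↓ ↲│↑ ↲│     │ │     │ │   │ │
│ ╶─┼─┐ └─┬─╴ │ └─┬─┐ │ ╵ ╷ │ │
│↳ ↓│ │   │↱ Q│   │ │ │   │ │ │
├─╴ │ └─╴ │ ┌─┴─╴ │ │ ├───┴─┤ │
│↓ ↲│     │↑│     │ │ │     │ │
│ ╶─┤ ╶─┬─┘ │ ┌───┘ ╵ │ ╶─┐ ╵ │
│↳ ↓│   │↱ ↑│ │       │   │   │
│ ╷ └───┤ ╶─┤ └─┬───┐ └─╴ ├─╴ │
│ │↳ → ↓│↑ ↰│   │   │     │   │
│ └───┐ └─╴ ├─┐ ╵ ╷ ├─────┘ ╶─┤
│     │↳ → ↑│ │   │ │         │
├───┐ └───┬─┘ └───┤ └─────────┤
│   │     │       │           │
│ ╷ └─┬─╴ └─────╴ └─┬─────┐ ╷ │
│ │   │             │     │ │ │
│ └─┐ ╵ ╶─┬─────────┘ ┌─╴ └─┘ │
│   │     │           │       │
└───┴─────┴───────────┴───────┘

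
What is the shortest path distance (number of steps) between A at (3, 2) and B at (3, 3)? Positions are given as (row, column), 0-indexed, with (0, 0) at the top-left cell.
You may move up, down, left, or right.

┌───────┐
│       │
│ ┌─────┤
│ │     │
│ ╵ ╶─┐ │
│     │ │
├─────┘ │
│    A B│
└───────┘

Finding path from (3, 2) to (3, 3):
Path: (3,2) → (3,3)
Distance: 1 steps

Solution:

┌───────┐
│       │
│ ┌─────┤
│ │     │
│ ╵ ╶─┐ │
│     │ │
├─────┘ │
│    A B│
└───────┘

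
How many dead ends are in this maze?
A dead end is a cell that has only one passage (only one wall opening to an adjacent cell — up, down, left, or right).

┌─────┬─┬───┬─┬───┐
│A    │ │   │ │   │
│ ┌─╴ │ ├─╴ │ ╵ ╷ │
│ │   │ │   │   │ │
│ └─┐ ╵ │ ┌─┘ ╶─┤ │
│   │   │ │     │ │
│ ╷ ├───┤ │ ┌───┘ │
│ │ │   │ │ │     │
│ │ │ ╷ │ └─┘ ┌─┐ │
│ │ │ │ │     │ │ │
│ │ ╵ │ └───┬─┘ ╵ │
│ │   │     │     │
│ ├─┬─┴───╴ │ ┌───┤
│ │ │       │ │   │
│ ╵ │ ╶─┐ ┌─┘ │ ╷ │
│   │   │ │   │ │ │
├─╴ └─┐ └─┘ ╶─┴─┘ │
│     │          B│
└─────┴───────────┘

Checking each cell for number of passages:

Dead ends found at positions:
  (0, 3)
  (0, 4)
  (0, 6)
  (1, 1)
  (2, 7)
  (3, 5)
  (4, 7)
  (6, 1)
  (7, 4)
  (7, 7)
  (8, 0)
  (8, 2)
Total dead ends: 12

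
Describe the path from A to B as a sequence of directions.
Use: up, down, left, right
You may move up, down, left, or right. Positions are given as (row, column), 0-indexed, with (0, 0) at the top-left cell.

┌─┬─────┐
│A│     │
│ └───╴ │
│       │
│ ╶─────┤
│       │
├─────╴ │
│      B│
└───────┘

Finding the path and converting it to directions:
Path through cells: (0,0) → (1,0) → (2,0) → (2,1) → (2,2) → (2,3) → (3,3)
Directions: down, down, right, right, right, down

Solution:

┌─┬─────┐
│A│     │
│ └───╴ │
│↓      │
│ ╶─────┤
│↳ → → ↓│
├─────╴ │
│      B│
└───────┘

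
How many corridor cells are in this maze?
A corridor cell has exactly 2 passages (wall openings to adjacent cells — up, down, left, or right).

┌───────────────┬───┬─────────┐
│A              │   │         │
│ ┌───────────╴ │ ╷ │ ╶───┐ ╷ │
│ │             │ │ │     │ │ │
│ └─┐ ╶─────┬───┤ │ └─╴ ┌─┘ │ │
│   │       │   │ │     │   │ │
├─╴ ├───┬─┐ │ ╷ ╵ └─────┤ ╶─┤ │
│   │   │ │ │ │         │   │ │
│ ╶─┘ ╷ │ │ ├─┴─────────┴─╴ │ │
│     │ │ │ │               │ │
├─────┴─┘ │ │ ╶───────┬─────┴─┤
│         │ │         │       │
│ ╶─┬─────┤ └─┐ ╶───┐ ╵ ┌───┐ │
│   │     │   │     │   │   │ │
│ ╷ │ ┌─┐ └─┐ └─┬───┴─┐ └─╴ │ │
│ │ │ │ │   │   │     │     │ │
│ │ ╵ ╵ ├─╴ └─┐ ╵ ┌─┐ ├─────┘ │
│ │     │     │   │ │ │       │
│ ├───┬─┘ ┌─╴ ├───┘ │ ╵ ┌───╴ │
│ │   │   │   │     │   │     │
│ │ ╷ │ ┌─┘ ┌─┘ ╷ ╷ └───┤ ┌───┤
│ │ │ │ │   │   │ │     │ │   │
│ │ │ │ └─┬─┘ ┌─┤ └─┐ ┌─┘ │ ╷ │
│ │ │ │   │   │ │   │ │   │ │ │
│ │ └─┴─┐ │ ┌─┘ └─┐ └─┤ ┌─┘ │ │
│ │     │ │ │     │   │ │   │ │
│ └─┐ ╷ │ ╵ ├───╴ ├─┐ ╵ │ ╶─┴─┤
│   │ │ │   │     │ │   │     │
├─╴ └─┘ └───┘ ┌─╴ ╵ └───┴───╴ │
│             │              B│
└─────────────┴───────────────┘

Counting cells with exactly 2 passages:
Total corridor cells: 183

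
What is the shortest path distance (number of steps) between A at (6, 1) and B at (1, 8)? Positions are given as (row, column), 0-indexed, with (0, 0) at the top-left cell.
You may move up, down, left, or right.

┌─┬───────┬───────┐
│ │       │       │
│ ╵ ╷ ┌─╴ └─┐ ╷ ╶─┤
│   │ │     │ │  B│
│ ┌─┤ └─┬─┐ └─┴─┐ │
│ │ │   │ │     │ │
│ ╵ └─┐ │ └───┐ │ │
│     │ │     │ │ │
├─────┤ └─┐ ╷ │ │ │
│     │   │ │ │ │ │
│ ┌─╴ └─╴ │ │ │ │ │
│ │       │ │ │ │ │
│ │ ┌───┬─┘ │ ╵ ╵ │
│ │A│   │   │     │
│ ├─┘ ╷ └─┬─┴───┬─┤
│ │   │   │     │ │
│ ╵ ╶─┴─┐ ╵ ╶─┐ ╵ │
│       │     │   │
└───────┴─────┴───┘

Finding path from (6, 1) to (1, 8):
Path: (6,1) → (5,1) → (5,2) → (5,3) → (5,4) → (4,4) → (4,3) → (3,3) → (2,3) → (2,2) → (1,2) → (0,2) → (0,3) → (0,4) → (1,4) → (1,5) → (2,5) → (2,6) → (2,7) → (3,7) → (4,7) → (5,7) → (6,7) → (6,8) → (5,8) → (4,8) → (3,8) → (2,8) → (1,8)
Distance: 28 steps

Solution:

┌─┬───────┬───────┐
│ │  ↱ → ↓│       │
│ ╵ ╷ ┌─╴ └─┐ ╷ ╶─┤
│   │↑│  ↳ ↓│ │  B│
│ ┌─┤ └─┬─┐ └─┴─┐ │
│ │ │↑ ↰│ │↳ → ↓│↑│
│ ╵ └─┐ │ └───┐ │ │
│     │↑│     │↓│↑│
├─────┤ └─┐ ╷ │ │ │
│     │↑ ↰│ │ │↓│↑│
│ ┌─╴ └─╴ │ │ │ │ │
│ │↱ → → ↑│ │ │↓│↑│
│ │ ┌───┬─┘ │ ╵ ╵ │
│ │A│   │   │  ↳ ↑│
│ ├─┘ ╷ └─┬─┴───┬─┤
│ │   │   │     │ │
│ ╵ ╶─┴─┐ ╵ ╶─┐ ╵ │
│       │     │   │
└───────┴─────┴───┘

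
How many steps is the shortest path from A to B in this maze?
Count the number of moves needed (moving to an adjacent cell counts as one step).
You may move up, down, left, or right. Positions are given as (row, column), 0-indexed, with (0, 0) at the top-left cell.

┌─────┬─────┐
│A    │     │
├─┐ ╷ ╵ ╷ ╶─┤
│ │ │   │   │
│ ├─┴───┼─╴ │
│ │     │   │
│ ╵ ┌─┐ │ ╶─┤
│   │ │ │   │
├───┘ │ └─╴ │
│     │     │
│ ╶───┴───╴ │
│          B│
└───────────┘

Using BFS to find shortest path:
Start: (0, 0), End: (5, 5)
Path found:
(0,0) → (0,1) → (0,2) → (1,2) → (1,3) → (0,3) → (0,4) → (1,4) → (1,5) → (2,5) → (2,4) → (3,4) → (3,5) → (4,5) → (5,5)
Number of steps: 14

Solution:

┌─────┬─────┐
│A → ↓│↱ ↓  │
├─┐ ╷ ╵ ╷ ╶─┤
│ │ │↳ ↑│↳ ↓│
│ ├─┴───┼─╴ │
│ │     │↓ ↲│
│ ╵ ┌─┐ │ ╶─┤
│   │ │ │↳ ↓│
├───┘ │ └─╴ │
│     │    ↓│
│ ╶───┴───╴ │
│          B│
└───────────┘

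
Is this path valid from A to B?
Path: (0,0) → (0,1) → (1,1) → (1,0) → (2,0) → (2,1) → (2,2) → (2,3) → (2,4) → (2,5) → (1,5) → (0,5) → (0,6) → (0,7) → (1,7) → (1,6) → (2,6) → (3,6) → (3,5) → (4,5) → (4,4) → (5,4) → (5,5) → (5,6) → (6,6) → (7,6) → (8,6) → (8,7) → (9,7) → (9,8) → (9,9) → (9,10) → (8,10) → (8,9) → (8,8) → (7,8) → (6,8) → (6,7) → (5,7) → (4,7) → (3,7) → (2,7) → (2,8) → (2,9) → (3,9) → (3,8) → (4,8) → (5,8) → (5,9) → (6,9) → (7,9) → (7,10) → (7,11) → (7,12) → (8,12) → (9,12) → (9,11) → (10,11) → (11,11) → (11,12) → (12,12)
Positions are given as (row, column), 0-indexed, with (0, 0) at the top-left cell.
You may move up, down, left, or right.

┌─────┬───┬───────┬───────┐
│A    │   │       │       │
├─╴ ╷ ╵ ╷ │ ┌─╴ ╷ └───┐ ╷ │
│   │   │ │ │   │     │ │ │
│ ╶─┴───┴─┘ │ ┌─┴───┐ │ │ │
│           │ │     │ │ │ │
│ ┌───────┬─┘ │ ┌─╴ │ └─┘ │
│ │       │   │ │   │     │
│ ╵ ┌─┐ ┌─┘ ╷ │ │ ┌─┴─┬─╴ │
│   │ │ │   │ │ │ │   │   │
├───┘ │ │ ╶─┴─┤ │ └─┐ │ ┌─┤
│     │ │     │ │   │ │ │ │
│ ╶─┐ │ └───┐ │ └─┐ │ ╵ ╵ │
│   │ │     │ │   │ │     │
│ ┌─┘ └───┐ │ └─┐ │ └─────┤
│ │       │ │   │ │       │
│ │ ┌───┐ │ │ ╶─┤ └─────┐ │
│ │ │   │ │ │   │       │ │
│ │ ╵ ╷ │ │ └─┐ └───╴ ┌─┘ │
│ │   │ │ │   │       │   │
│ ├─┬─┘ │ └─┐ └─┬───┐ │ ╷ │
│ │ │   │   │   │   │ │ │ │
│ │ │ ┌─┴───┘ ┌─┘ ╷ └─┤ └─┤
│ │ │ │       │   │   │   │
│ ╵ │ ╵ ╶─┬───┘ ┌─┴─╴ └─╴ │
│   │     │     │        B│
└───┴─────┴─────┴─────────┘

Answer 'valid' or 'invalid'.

Checking path validity:
Result: All consecutive moves are passable.

valid

Correct solution:

┌─────┬───┬───────┬───────┐
│A ↓  │   │↱ → ↓  │       │
├─╴ ╷ ╵ ╷ │ ┌─╴ ╷ └───┐ ╷ │
│↓ ↲│   │ │↑│↓ ↲│     │ │ │
│ ╶─┴───┴─┘ │ ┌─┴───┐ │ │ │
│↳ → → → → ↑│↓│↱ → ↓│ │ │ │
│ ┌───────┬─┘ │ ┌─╴ │ └─┘ │
│ │       │↓ ↲│↑│↓ ↲│     │
│ ╵ ┌─┐ ┌─┘ ╷ │ │ ┌─┴─┬─╴ │
│   │ │ │↓ ↲│ │↑│↓│   │   │
├───┘ │ │ ╶─┴─┤ │ └─┐ │ ┌─┤
│     │ │↳ → ↓│↑│↳ ↓│ │ │ │
│ ╶─┐ │ └───┐ │ └─┐ │ ╵ ╵ │
│   │ │     │↓│↑ ↰│↓│     │
│ ┌─┘ └───┐ │ └─┐ │ └─────┤
│ │       │ │↓  │↑│↳ → → ↓│
│ │ ┌───┐ │ │ ╶─┤ └─────┐ │
│ │ │   │ │ │↳ ↓│↑ ← ↰  │↓│
│ │ ╵ ╷ │ │ └─┐ └───╴ ┌─┘ │
│ │   │ │ │   │↳ → → ↑│↓ ↲│
│ ├─┬─┘ │ └─┐ └─┬───┐ │ ╷ │
│ │ │   │   │   │   │ │↓│ │
│ │ │ ┌─┴───┘ ┌─┘ ╷ └─┤ └─┤
│ │ │ │       │   │   │↳ ↓│
│ ╵ │ ╵ ╶─┬───┘ ┌─┴─╴ └─╴ │
│   │     │     │        B│
└───┴─────┴─────┴─────────┘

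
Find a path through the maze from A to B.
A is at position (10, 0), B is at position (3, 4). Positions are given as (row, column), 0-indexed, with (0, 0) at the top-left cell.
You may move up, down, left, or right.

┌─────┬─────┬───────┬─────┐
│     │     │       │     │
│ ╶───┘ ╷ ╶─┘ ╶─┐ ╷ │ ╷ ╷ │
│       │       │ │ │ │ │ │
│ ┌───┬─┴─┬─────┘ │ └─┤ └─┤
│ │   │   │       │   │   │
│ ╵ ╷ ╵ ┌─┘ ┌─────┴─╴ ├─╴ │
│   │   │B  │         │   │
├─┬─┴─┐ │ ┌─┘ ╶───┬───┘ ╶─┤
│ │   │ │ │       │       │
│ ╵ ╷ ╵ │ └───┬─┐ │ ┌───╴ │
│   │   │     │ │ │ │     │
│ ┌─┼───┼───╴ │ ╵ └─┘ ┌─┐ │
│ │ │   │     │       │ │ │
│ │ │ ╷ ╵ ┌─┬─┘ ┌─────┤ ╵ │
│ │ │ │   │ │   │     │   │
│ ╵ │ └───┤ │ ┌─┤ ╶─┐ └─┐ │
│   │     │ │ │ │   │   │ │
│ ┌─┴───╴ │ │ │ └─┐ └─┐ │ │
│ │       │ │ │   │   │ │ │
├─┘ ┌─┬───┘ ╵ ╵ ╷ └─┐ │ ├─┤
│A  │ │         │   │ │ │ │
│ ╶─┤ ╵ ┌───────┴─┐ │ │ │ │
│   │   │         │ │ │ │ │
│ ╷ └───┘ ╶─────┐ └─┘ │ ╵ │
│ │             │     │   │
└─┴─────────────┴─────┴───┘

Finding the shortest path from (10, 0) to (3, 4):
Path length: 21 steps
Directions: right → up → right → right → right → up → left → left → up → up → right → down → right → up → right → right → up → left → left → up → up

Solution:

┌─────┬─────┬───────┬─────┐
│     │     │       │     │
│ ╶───┘ ╷ ╶─┘ ╶─┐ ╷ │ ╷ ╷ │
│       │       │ │ │ │ │ │
│ ┌───┬─┴─┬─────┘ │ └─┤ └─┤
│ │   │   │       │   │   │
│ ╵ ╷ ╵ ┌─┘ ┌─────┴─╴ ├─╴ │
│   │   │B  │         │   │
├─┬─┴─┐ │ ┌─┘ ╶───┬───┘ ╶─┤
│ │   │ │↑│       │       │
│ ╵ ╷ ╵ │ └───┬─┐ │ ┌───╴ │
│   │   │↑ ← ↰│ │ │ │     │
│ ┌─┼───┼───╴ │ ╵ └─┘ ┌─┐ │
│ │ │↱ ↓│↱ → ↑│       │ │ │
│ │ │ ╷ ╵ ┌─┬─┘ ┌─────┤ ╵ │
│ │ │↑│↳ ↑│ │   │     │   │
│ ╵ │ └───┤ │ ┌─┤ ╶─┐ └─┐ │
│   │↑ ← ↰│ │ │ │   │   │ │
│ ┌─┴───╴ │ │ │ └─┐ └─┐ │ │
│ │↱ → → ↑│ │ │   │   │ │ │
├─┘ ┌─┬───┘ ╵ ╵ ╷ └─┐ │ ├─┤
│A ↑│ │         │   │ │ │ │
│ ╶─┤ ╵ ┌───────┴─┐ │ │ │ │
│   │   │         │ │ │ │ │
│ ╷ └───┘ ╶─────┐ └─┘ │ ╵ │
│ │             │     │   │
└─┴─────────────┴─────┴───┘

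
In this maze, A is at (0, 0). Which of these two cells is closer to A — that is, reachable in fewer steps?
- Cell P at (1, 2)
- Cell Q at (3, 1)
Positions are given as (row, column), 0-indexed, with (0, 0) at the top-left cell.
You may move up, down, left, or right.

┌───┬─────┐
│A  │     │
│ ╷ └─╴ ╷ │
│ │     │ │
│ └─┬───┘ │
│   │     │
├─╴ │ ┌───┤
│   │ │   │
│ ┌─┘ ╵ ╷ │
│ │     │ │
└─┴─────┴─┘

Shortest path A → P at (1, 2): 3 steps
Shortest path A → Q at (3, 1): 4 steps

P is closer (3 steps vs 4 steps).

Path to P:

┌───┬─────┐
│A ↓│     │
│ ╷ └─╴ ╷ │
│ │↳ P  │ │
│ └─┬───┘ │
│   │     │
├─╴ │ ┌───┤
│   │ │   │
│ ┌─┘ ╵ ╷ │
│ │     │ │
└─┴─────┴─┘

Path to Q:

┌───┬─────┐
│A  │     │
│ ╷ └─╴ ╷ │
│↓│     │ │
│ └─┬───┘ │
│↳ ↓│     │
├─╴ │ ┌───┤
│  Q│ │   │
│ ┌─┘ ╵ ╷ │
│ │     │ │
└─┴─────┴─┘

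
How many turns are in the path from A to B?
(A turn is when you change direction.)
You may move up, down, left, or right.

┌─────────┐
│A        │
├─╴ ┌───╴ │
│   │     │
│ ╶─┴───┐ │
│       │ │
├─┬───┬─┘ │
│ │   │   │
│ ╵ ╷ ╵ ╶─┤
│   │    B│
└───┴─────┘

Directions: right, right, right, right, down, down, down, left, down, right
Number of turns: 4

Solution:

┌─────────┐
│A → → → ↓│
├─╴ ┌───╴ │
│   │    ↓│
│ ╶─┴───┐ │
│       │↓│
├─┬───┬─┘ │
│ │   │↓ ↲│
│ ╵ ╷ ╵ ╶─┤
│   │  ↳ B│
└───┴─────┘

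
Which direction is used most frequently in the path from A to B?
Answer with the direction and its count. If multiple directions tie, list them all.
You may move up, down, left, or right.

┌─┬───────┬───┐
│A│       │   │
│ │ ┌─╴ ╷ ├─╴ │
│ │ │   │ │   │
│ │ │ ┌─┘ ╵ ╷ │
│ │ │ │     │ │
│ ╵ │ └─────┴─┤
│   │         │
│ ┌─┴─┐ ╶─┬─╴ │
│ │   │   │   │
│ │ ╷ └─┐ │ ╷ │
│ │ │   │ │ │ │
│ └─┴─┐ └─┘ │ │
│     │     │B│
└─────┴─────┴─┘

Directions: down, down, down, right, up, up, up, right, right, down, left, down, down, right, right, right, right, down, down, down
Counts: {'down': 9, 'right': 7, 'up': 3, 'left': 1}
Most common: down (9 times)

Solution:

┌─┬───────┬───┐
│A│↱ → ↓  │   │
│ │ ┌─╴ ╷ ├─╴ │
│↓│↑│↓ ↲│ │   │
│ │ │ ┌─┘ ╵ ╷ │
│↓│↑│↓│     │ │
│ ╵ │ └─────┴─┤
│↳ ↑│↳ → → → ↓│
│ ┌─┴─┐ ╶─┬─╴ │
│ │   │   │  ↓│
│ │ ╷ └─┐ │ ╷ │
│ │ │   │ │ │↓│
│ └─┴─┐ └─┘ │ │
│     │     │B│
└─────┴─────┴─┘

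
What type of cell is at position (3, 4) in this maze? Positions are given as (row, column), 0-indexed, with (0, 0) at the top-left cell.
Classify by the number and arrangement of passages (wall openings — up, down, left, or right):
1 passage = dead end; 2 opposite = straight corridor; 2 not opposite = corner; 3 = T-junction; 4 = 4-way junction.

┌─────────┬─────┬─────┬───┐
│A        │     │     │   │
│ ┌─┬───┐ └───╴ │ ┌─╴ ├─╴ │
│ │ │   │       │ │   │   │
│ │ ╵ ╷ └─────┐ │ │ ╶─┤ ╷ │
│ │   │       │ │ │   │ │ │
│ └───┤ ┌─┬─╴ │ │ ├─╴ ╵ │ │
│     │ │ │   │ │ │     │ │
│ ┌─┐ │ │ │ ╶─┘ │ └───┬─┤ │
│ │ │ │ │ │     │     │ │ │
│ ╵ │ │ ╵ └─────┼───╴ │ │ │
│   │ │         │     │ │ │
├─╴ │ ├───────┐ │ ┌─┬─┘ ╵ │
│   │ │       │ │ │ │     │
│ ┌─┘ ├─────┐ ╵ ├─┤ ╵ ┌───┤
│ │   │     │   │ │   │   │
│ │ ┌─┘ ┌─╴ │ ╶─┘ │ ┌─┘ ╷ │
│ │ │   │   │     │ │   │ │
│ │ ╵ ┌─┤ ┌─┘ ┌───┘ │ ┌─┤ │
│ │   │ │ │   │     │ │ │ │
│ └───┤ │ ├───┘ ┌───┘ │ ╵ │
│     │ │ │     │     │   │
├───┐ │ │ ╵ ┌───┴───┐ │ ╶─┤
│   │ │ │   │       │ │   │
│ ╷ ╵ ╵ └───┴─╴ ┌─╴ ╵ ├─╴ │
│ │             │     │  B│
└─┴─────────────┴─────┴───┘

Checking cell at (3, 4):
Number of passages: 1
Cell type: dead end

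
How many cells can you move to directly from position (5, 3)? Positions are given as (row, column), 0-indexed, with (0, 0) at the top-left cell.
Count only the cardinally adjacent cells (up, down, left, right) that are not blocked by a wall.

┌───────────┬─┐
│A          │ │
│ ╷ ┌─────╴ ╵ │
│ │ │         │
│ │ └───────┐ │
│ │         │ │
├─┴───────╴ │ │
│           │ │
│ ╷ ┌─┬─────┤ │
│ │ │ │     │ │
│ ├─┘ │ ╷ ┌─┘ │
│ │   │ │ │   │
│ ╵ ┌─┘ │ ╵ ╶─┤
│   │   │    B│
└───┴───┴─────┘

Checking passable neighbors of (5, 3):
Neighbors: (4, 3), (6, 3)
Count: 2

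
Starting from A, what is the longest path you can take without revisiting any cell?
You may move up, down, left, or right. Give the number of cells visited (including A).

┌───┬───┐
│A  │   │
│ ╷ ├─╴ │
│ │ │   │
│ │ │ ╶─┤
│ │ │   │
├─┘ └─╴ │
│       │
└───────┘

Finding longest simple path using DFS:
Start: (0, 0)
Longest path visits 13 cells
Path: A → right → down → down → down → right → right → up → left → up → right → up → left

Solution:

┌───┬───┐
│A ↓│B ↰│
│ ╷ ├─╴ │
│ │↓│↱ ↑│
│ │ │ ╶─┤
│ │↓│↑ ↰│
├─┘ └─╴ │
│  ↳ → ↑│
└───────┘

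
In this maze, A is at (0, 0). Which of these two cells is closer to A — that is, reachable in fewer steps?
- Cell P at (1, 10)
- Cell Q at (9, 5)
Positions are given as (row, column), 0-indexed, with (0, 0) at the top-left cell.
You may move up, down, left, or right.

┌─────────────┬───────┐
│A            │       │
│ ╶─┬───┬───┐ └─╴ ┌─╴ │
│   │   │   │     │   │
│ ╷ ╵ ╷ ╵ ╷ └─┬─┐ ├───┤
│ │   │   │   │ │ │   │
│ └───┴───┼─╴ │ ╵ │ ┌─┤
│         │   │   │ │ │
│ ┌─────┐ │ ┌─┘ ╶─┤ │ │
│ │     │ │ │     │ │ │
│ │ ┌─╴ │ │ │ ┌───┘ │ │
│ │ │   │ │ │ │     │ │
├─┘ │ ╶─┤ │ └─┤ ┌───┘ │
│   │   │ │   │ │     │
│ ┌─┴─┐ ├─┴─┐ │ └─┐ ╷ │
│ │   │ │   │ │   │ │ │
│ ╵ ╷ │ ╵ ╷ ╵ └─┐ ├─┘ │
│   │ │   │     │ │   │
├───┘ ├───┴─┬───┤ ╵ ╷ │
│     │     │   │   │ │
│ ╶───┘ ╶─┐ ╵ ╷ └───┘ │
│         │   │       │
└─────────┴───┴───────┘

Shortest path A → P at (1, 10): 13 steps
Shortest path A → Q at (9, 5): 52 steps

P is closer (13 steps vs 52 steps).

Path to P:

┌─────────────┬───────┐
│A → → → → → ↓│  ↱ → ↓│
│ ╶─┬───┬───┐ └─╴ ┌─╴ │
│   │   │   │↳ → ↑│  P│
│ ╷ ╵ ╷ ╵ ╷ └─┬─┐ ├───┤
│ │   │   │   │ │ │   │
│ └───┴───┼─╴ │ ╵ │ ┌─┤
│         │   │   │ │ │
│ ┌─────┐ │ ┌─┘ ╶─┤ │ │
│ │     │ │ │     │ │ │
│ │ ┌─╴ │ │ │ ┌───┘ │ │
│ │ │   │ │ │ │     │ │
├─┘ │ ╶─┤ │ └─┤ ┌───┘ │
│   │   │ │   │ │     │
│ ┌─┴─┐ ├─┴─┐ │ └─┐ ╷ │
│ │   │ │   │ │   │ │ │
│ ╵ ╷ │ ╵ ╷ ╵ └─┐ ├─┘ │
│   │ │   │     │ │   │
├───┘ ├───┴─┬───┤ ╵ ╷ │
│     │     │   │   │ │
│ ╶───┘ ╶─┐ ╵ ╷ └───┘ │
│         │   │       │
└─────────┴───┴───────┘

Path to Q:

┌─────────────┬───────┐
│A            │       │
│ ╶─┬───┬───┐ └─╴ ┌─╴ │
│↳ ↓│↱ ↓│↱ ↓│     │   │
│ ╷ ╵ ╷ ╵ ╷ └─┬─┐ ├───┤
│ │↳ ↑│↳ ↑│↳ ↓│ │ │   │
│ └───┴───┼─╴ │ ╵ │ ┌─┤
│         │↓ ↲│   │ │ │
│ ┌─────┐ │ ┌─┘ ╶─┤ │ │
│ │↓ ← ↰│ │↓│     │ │ │
│ │ ┌─╴ │ │ │ ┌───┘ │ │
│ │↓│↱ ↑│ │↓│ │     │ │
├─┘ │ ╶─┤ │ └─┤ ┌───┘ │
│↓ ↲│↑ ↰│ │↳ ↓│ │     │
│ ┌─┴─┐ ├─┴─┐ │ └─┐ ╷ │
│↓│↱ ↓│↑│↓ ↰│↓│   │ │ │
│ ╵ ╷ │ ╵ ╷ ╵ └─┐ ├─┘ │
│↳ ↑│↓│↑ ↲│↑ ↲  │ │   │
├───┘ ├───┴─┬───┤ ╵ ╷ │
│↓ ← ↲│↱ → Q│   │   │ │
│ ╶───┘ ╶─┐ ╵ ╷ └───┘ │
│↳ → → ↑  │   │       │
└─────────┴───┴───────┘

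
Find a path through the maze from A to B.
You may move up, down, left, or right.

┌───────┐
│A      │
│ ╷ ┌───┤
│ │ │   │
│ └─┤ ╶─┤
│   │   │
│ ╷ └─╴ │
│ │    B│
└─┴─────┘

Finding the shortest path through the maze:
Path length: 6 steps
Directions: down → down → right → down → right → right

Solution:

┌───────┐
│A      │
│ ╷ ┌───┤
│↓│ │   │
│ └─┤ ╶─┤
│↳ ↓│   │
│ ╷ └─╴ │
│ │↳ → B│
└─┴─────┘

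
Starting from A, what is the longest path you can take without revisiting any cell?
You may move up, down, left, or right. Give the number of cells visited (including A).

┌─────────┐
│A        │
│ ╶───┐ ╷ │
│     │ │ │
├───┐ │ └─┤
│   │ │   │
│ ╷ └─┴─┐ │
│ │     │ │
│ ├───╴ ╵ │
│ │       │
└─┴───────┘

Finding longest simple path using DFS:
Start: (0, 0)
Longest path visits 17 cells
Path: A → right → right → right → down → down → right → down → down → left → up → left → left → up → left → down → down

Solution:

┌─────────┐
│A → → ↓  │
│ ╶───┐ ╷ │
│     │↓│ │
├───┐ │ └─┤
│↓ ↰│ │↳ ↓│
│ ╷ └─┴─┐ │
│↓│↑ ← ↰│↓│
│ ├───╴ ╵ │
│B│    ↑ ↲│
└─┴───────┘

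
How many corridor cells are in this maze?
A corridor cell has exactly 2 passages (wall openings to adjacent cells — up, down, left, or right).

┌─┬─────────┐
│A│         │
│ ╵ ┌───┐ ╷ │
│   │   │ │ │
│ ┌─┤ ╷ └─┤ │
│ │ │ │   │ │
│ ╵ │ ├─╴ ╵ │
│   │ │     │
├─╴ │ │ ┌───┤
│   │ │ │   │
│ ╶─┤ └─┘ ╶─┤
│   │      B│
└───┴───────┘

Counting cells with exactly 2 passages:
Total corridor cells: 24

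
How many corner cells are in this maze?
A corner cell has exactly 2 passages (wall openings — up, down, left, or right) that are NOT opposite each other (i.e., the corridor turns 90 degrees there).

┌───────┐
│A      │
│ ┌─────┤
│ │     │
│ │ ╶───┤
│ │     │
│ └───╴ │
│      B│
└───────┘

Counting corner cells (2 non-opposite passages):
Total corners: 6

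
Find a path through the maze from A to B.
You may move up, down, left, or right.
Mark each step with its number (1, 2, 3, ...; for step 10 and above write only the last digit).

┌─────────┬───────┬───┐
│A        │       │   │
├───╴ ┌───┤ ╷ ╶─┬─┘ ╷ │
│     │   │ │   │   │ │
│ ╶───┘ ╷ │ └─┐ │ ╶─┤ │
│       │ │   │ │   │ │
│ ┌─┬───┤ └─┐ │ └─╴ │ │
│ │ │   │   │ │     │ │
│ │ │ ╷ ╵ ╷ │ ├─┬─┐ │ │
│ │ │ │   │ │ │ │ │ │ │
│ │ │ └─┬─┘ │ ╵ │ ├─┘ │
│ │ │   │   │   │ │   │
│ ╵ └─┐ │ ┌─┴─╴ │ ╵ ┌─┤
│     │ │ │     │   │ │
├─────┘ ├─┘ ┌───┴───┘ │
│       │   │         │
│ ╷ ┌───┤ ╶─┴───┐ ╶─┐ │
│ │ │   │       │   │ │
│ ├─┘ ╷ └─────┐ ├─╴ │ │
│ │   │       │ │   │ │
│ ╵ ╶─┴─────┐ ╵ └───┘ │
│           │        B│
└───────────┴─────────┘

Finding the shortest path through the maze:
Path length: 42 steps
Directions: right → right → down → left → left → down → right → right → right → up → right → down → down → down → left → up → left → down → down → right → down → down → left → left → left → down → down → down → right → up → right → up → right → down → right → right → right → down → right → right → right → right

Solution:

┌─────────┬───────┬───┐
│A 1 2    │       │   │
├───╴ ┌───┤ ╷ ╶─┬─┘ ╷ │
│5 4 3│0 1│ │   │   │ │
│ ╶───┘ ╷ │ └─┐ │ ╶─┤ │
│6 7 8 9│2│   │ │   │ │
│ ┌─┬───┤ └─┐ │ └─╴ │ │
│ │ │7 6│3  │ │     │ │
│ │ │ ╷ ╵ ╷ │ ├─┬─┐ │ │
│ │ │8│5 4│ │ │ │ │ │ │
│ │ │ └─┬─┘ │ ╵ │ ├─┘ │
│ │ │9 0│   │   │ │   │
│ ╵ └─┐ │ ┌─┴─╴ │ ╵ ┌─┤
│     │1│ │     │   │ │
├─────┘ ├─┘ ┌───┴───┘ │
│5 4 3 2│   │         │
│ ╷ ┌───┤ ╶─┴───┐ ╶─┐ │
│6│ │2 3│       │   │ │
│ ├─┘ ╷ └─────┐ ├─╴ │ │
│7│0 1│4 5 6 7│ │   │ │
│ ╵ ╶─┴─────┐ ╵ └───┘ │
│8 9        │8 9 0 1 B│
└───────────┴─────────┘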